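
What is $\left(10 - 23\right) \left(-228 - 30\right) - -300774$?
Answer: $304128$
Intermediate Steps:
$\left(10 - 23\right) \left(-228 - 30\right) - -300774 = \left(-13\right) \left(-258\right) + 300774 = 3354 + 300774 = 304128$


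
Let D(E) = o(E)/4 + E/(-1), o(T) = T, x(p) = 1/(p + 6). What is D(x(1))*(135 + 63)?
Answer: -297/14 ≈ -21.214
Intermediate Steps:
x(p) = 1/(6 + p)
D(E) = -3*E/4 (D(E) = E/4 + E/(-1) = E*(¼) + E*(-1) = E/4 - E = -3*E/4)
D(x(1))*(135 + 63) = (-3/(4*(6 + 1)))*(135 + 63) = -¾/7*198 = -¾*⅐*198 = -3/28*198 = -297/14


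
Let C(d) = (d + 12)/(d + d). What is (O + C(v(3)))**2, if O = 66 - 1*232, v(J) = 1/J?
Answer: 87025/4 ≈ 21756.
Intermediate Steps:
C(d) = (12 + d)/(2*d) (C(d) = (12 + d)/((2*d)) = (12 + d)*(1/(2*d)) = (12 + d)/(2*d))
O = -166 (O = 66 - 232 = -166)
(O + C(v(3)))**2 = (-166 + (12 + 1/3)/(2*(1/3)))**2 = (-166 + (1/2)*3*(37/3))**2 = (-166 + 37/2)**2 = (-295/2)**2 = 87025/4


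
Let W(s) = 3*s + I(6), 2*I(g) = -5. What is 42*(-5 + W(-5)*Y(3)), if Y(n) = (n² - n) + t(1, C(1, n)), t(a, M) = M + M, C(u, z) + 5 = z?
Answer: -1680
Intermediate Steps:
C(u, z) = -5 + z
I(g) = -5/2 (I(g) = (½)*(-5) = -5/2)
t(a, M) = 2*M
Y(n) = -10 + n + n² (Y(n) = (n² - n) + 2*(-5 + n) = (n² - n) + (-10 + 2*n) = -10 + n + n²)
W(s) = -5/2 + 3*s (W(s) = 3*s - 5/2 = -5/2 + 3*s)
42*(-5 + W(-5)*Y(3)) = 42*(-5 + (-5/2 + 3*(-5))*(-10 + 3 + 3²)) = 42*(-5 + (-5/2 - 15)*(-10 + 3 + 9)) = 42*(-5 - 35/2*2) = 42*(-5 - 35) = 42*(-40) = -1680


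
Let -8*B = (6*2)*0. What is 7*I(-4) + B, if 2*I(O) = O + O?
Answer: -28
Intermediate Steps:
I(O) = O (I(O) = (O + O)/2 = (2*O)/2 = O)
B = 0 (B = -6*2*0/8 = -3*0/2 = -1/8*0 = 0)
7*I(-4) + B = 7*(-4) + 0 = -28 + 0 = -28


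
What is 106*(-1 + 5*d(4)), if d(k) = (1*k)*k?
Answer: 8374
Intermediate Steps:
d(k) = k² (d(k) = k*k = k²)
106*(-1 + 5*d(4)) = 106*(-1 + 5*4²) = 106*(-1 + 5*16) = 106*(-1 + 80) = 106*79 = 8374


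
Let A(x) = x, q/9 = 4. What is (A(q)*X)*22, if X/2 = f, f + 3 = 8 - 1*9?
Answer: -6336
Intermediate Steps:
q = 36 (q = 9*4 = 36)
f = -4 (f = -3 + (8 - 1*9) = -3 + (8 - 9) = -3 - 1 = -4)
X = -8 (X = 2*(-4) = -8)
(A(q)*X)*22 = (36*(-8))*22 = -288*22 = -6336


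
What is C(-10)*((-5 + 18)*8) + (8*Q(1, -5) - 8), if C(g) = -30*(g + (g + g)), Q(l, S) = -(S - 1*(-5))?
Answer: 93592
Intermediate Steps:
Q(l, S) = -5 - S (Q(l, S) = -(S + 5) = -(5 + S) = -5 - S)
C(g) = -90*g (C(g) = -30*(g + 2*g) = -90*g)
C(-10)*((-5 + 18)*8) + (8*Q(1, -5) - 8) = (-90*(-10))*((-5 + 18)*8) + (8*(-5 - 1*(-5)) - 8) = 900*(13*8) + (8*(-5 + 5) - 8) = 900*104 + (8*0 - 8) = 93600 + (0 - 8) = 93600 - 8 = 93592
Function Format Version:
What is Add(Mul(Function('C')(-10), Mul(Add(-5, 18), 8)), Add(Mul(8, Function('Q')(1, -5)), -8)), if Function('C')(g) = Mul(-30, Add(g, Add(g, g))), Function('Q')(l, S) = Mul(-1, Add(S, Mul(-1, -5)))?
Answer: 93592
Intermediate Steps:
Function('Q')(l, S) = Add(-5, Mul(-1, S)) (Function('Q')(l, S) = Mul(-1, Add(S, 5)) = Mul(-1, Add(5, S)) = Add(-5, Mul(-1, S)))
Function('C')(g) = Mul(-90, g) (Function('C')(g) = Mul(-30, Add(g, Mul(2, g))) = Mul(-30, Mul(3, g)) = Mul(-90, g))
Add(Mul(Function('C')(-10), Mul(Add(-5, 18), 8)), Add(Mul(8, Function('Q')(1, -5)), -8)) = Add(Mul(Mul(-90, -10), Mul(Add(-5, 18), 8)), Add(Mul(8, Add(-5, Mul(-1, -5))), -8)) = Add(Mul(900, Mul(13, 8)), Add(Mul(8, Add(-5, 5)), -8)) = Add(Mul(900, 104), Add(Mul(8, 0), -8)) = Add(93600, Add(0, -8)) = Add(93600, -8) = 93592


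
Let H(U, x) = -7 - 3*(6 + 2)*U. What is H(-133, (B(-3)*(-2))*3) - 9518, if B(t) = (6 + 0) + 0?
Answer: -6333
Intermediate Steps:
B(t) = 6 (B(t) = 6 + 0 = 6)
H(U, x) = -7 - 24*U
H(-133, (B(-3)*(-2))*3) - 9518 = (-7 - 24*(-133)) - 9518 = (-7 + 3192) - 9518 = 3185 - 9518 = -6333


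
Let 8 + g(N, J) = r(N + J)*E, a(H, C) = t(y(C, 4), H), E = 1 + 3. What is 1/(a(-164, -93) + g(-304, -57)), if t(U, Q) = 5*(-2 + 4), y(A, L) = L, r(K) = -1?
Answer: -½ ≈ -0.50000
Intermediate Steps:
t(U, Q) = 10 (t(U, Q) = 5*2 = 10)
E = 4
a(H, C) = 10
g(N, J) = -12 (g(N, J) = -8 - 1*4 = -8 - 4 = -12)
1/(a(-164, -93) + g(-304, -57)) = 1/(10 - 12) = 1/(-2) = -½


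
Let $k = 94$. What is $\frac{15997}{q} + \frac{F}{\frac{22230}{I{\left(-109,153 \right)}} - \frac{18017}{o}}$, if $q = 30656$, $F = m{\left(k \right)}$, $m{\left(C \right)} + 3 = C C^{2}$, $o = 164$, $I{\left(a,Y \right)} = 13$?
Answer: $\frac{4180013727035}{8044839488} \approx 519.59$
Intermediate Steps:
$m{\left(C \right)} = -3 + C^{3}$ ($m{\left(C \right)} = -3 + C C^{2} = -3 + C^{3}$)
$F = 830581$ ($F = -3 + 94^{3} = -3 + 830584 = 830581$)
$\frac{15997}{q} + \frac{F}{\frac{22230}{I{\left(-109,153 \right)}} - \frac{18017}{o}} = \frac{15997}{30656} + \frac{830581}{\frac{22230}{13} - \frac{18017}{164}} = 15997 \cdot \frac{1}{30656} + \frac{830581}{22230 \cdot \frac{1}{13} - \frac{18017}{164}} = \frac{15997}{30656} + \frac{830581}{1710 - \frac{18017}{164}} = \frac{15997}{30656} + \frac{830581}{\frac{262423}{164}} = \frac{15997}{30656} + 830581 \cdot \frac{164}{262423} = \frac{15997}{30656} + \frac{136215284}{262423} = \frac{4180013727035}{8044839488}$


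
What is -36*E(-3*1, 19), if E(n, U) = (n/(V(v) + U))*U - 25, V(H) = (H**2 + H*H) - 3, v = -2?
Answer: 1971/2 ≈ 985.50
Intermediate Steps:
V(H) = -3 + 2*H**2 (V(H) = (H**2 + H**2) - 3 = 2*H**2 - 3 = -3 + 2*H**2)
E(n, U) = -25 + U*n/(5 + U) (E(n, U) = (n/((-3 + 2*(-2)**2) + U))*U - 25 = (n/((-3 + 2*4) + U))*U - 25 = (n/((-3 + 8) + U))*U - 25 = (n/(5 + U))*U - 25 = U*n/(5 + U) - 25 = -25 + U*n/(5 + U))
-36*E(-3*1, 19) = -36*(-125 - 25*19 + 19*(-3*1))/(5 + 19) = -36*(-125 - 475 + 19*(-3))/24 = -3*(-125 - 475 - 57)/2 = -3*(-657)/2 = -36*(-219/8) = 1971/2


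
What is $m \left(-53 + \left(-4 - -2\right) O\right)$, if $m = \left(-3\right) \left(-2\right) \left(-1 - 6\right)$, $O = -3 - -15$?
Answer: $3234$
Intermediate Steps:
$O = 12$ ($O = -3 + 15 = 12$)
$m = -42$ ($m = 6 \left(-7\right) = -42$)
$m \left(-53 + \left(-4 - -2\right) O\right) = - 42 \left(-53 + \left(-4 - -2\right) 12\right) = - 42 \left(-53 + \left(-4 + 2\right) 12\right) = - 42 \left(-53 - 24\right) = \left(-42\right) \left(-77\right) = 3234$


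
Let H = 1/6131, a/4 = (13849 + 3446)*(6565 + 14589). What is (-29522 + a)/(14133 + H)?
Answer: 4486065568969/43324712 ≈ 1.0355e+5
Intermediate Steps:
a = 1463433720 (a = 4*((13849 + 3446)*(6565 + 14589)) = 4*(17295*21154) = 4*365858430 = 1463433720)
H = 1/6131 ≈ 0.00016311
(-29522 + a)/(14133 + H) = (-29522 + 1463433720)/(14133 + 1/6131) = 1463404198/(86649424/6131) = 1463404198*(6131/86649424) = 4486065568969/43324712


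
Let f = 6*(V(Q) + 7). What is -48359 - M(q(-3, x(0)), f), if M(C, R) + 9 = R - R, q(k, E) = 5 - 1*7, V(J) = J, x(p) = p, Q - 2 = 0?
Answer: -48350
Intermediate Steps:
Q = 2 (Q = 2 + 0 = 2)
q(k, E) = -2 (q(k, E) = 5 - 7 = -2)
f = 54 (f = 6*(2 + 7) = 6*9 = 54)
M(C, R) = -9 (M(C, R) = -9 + (R - R) = -9 + 0 = -9)
-48359 - M(q(-3, x(0)), f) = -48359 - 1*(-9) = -48359 + 9 = -48350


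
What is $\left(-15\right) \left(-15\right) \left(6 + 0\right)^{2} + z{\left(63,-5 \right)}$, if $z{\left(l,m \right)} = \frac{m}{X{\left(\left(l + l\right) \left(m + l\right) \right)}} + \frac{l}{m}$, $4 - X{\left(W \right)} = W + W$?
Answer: $\frac{590865469}{73060} \approx 8087.4$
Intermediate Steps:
$X{\left(W \right)} = 4 - 2 W$ ($X{\left(W \right)} = 4 - \left(W + W\right) = 4 - 2 W$)
$z{\left(l,m \right)} = \frac{l}{m} + \frac{m}{4 - 4 l \left(l + m\right)}$ ($z{\left(l,m \right)} = \frac{m}{4 - 2 \left(l + l\right) \left(m + l\right)} + \frac{l}{m} = \frac{m}{4 - 2 \cdot 2 l \left(l + m\right)} + \frac{l}{m} = \frac{m}{4 - 4 l \left(l + m\right)} + \frac{l}{m} = \frac{l}{m} + \frac{m}{4 - 4 l \left(l + m\right)}$)
$\left(-15\right) \left(-15\right) \left(6 + 0\right)^{2} + z{\left(63,-5 \right)} = \left(-15\right) \left(-15\right) \left(6 + 0\right)^{2} + \frac{- \frac{\left(-5\right)^{2}}{4} + 63 \left(-1 + 63^{2} + 63 \left(-5\right)\right)}{\left(-5\right) \left(-1 + 63^{2} + 63 \left(-5\right)\right)} = 225 \cdot 6^{2} - \frac{\left(- \frac{1}{4}\right) 25 + 63 \left(-1 + 3969 - 315\right)}{5 \left(-1 + 3969 - 315\right)} = 225 \cdot 36 - \frac{- \frac{25}{4} + 63 \cdot 3653}{5 \cdot 3653} = 8100 - \frac{- \frac{25}{4} + 230139}{18265} = 8100 - \frac{1}{18265} \cdot \frac{920531}{4} = 8100 - \frac{920531}{73060} = \frac{590865469}{73060}$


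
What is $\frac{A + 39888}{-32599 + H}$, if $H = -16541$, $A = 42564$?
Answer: $- \frac{6871}{4095} \approx -1.6779$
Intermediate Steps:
$\frac{A + 39888}{-32599 + H} = \frac{42564 + 39888}{-32599 - 16541} = \frac{82452}{-49140} = 82452 \left(- \frac{1}{49140}\right) = - \frac{6871}{4095}$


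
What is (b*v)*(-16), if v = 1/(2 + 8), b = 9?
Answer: -72/5 ≈ -14.400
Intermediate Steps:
v = ⅒ (v = 1/10 = ⅒ ≈ 0.10000)
(b*v)*(-16) = (9*(⅒))*(-16) = (9/10)*(-16) = -72/5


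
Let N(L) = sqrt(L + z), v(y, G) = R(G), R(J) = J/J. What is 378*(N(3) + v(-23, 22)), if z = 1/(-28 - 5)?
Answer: 378 + 882*sqrt(66)/11 ≈ 1029.4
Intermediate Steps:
R(J) = 1
z = -1/33 (z = 1/(-33) = -1/33 ≈ -0.030303)
v(y, G) = 1
N(L) = sqrt(-1/33 + L) (N(L) = sqrt(L - 1/33) = sqrt(-1/33 + L))
378*(N(3) + v(-23, 22)) = 378*(sqrt(-33 + 1089*3)/33 + 1) = 378*(sqrt(-33 + 3267)/33 + 1) = 378*(sqrt(3234)/33 + 1) = 378*((7*sqrt(66))/33 + 1) = 378*(7*sqrt(66)/33 + 1) = 378*(1 + 7*sqrt(66)/33) = 378 + 882*sqrt(66)/11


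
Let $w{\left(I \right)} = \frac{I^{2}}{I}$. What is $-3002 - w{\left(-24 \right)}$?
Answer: $-2978$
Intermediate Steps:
$w{\left(I \right)} = I$
$-3002 - w{\left(-24 \right)} = -3002 - -24 = -3002 + 24 = -2978$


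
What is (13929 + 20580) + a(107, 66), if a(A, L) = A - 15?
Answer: 34601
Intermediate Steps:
a(A, L) = -15 + A
(13929 + 20580) + a(107, 66) = (13929 + 20580) + (-15 + 107) = 34509 + 92 = 34601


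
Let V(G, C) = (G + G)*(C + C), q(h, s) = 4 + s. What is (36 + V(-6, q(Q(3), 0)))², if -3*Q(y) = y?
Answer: 3600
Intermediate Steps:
Q(y) = -y/3
V(G, C) = 4*C*G (V(G, C) = (2*G)*(2*C) = 4*C*G)
(36 + V(-6, q(Q(3), 0)))² = (36 + 4*(4 + 0)*(-6))² = (36 + 4*4*(-6))² = (36 - 96)² = (-60)² = 3600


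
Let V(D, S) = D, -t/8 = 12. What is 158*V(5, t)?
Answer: 790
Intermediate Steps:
t = -96 (t = -8*12 = -96)
158*V(5, t) = 158*5 = 790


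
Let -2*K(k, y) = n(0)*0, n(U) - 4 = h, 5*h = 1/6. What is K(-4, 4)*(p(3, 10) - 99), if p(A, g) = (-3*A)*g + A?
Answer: 0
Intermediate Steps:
p(A, g) = A - 3*A*g (p(A, g) = -3*A*g + A = A - 3*A*g)
h = 1/30 (h = (⅕)/6 = (⅕)*(⅙) = 1/30 ≈ 0.033333)
n(U) = 121/30 (n(U) = 4 + 1/30 = 121/30)
K(k, y) = 0 (K(k, y) = -121*0/60 = -½*0 = 0)
K(-4, 4)*(p(3, 10) - 99) = 0*(3*(1 - 3*10) - 99) = 0*(3*(1 - 30) - 99) = 0*(3*(-29) - 99) = 0*(-87 - 99) = 0*(-186) = 0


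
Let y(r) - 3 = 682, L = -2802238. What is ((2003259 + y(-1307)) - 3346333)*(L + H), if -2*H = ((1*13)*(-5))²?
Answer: 7529058526689/2 ≈ 3.7645e+12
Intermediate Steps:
y(r) = 685 (y(r) = 3 + 682 = 685)
H = -4225/2 (H = -((1*13)*(-5))²/2 = -(13*(-5))²/2 = -½*(-65)² = -½*4225 = -4225/2 ≈ -2112.5)
((2003259 + y(-1307)) - 3346333)*(L + H) = ((2003259 + 685) - 3346333)*(-2802238 - 4225/2) = (2003944 - 3346333)*(-5608701/2) = -1342389*(-5608701/2) = 7529058526689/2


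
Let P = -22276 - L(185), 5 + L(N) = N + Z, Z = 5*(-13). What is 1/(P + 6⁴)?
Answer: -1/21095 ≈ -4.7405e-5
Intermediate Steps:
Z = -65
L(N) = -70 + N (L(N) = -5 + (N - 65) = -5 + (-65 + N) = -70 + N)
P = -22391 (P = -22276 - (-70 + 185) = -22276 - 1*115 = -22276 - 115 = -22391)
1/(P + 6⁴) = 1/(-22391 + 6⁴) = 1/(-22391 + 1296) = 1/(-21095) = -1/21095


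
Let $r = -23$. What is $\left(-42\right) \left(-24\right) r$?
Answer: $-23184$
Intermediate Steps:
$\left(-42\right) \left(-24\right) r = \left(-42\right) \left(-24\right) \left(-23\right) = 1008 \left(-23\right) = -23184$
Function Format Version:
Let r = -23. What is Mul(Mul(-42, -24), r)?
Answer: -23184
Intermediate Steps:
Mul(Mul(-42, -24), r) = Mul(Mul(-42, -24), -23) = Mul(1008, -23) = -23184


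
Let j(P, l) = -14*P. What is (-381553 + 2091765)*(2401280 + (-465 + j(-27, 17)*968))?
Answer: 4731676034428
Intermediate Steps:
(-381553 + 2091765)*(2401280 + (-465 + j(-27, 17)*968)) = (-381553 + 2091765)*(2401280 + (-465 - 14*(-27)*968)) = 1710212*(2401280 + (-465 + 378*968)) = 1710212*(2401280 + (-465 + 365904)) = 1710212*(2401280 + 365439) = 1710212*2766719 = 4731676034428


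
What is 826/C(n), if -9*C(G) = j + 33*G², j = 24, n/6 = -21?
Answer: -1239/87322 ≈ -0.014189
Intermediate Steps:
n = -126 (n = 6*(-21) = -126)
C(G) = -8/3 - 11*G²/3 (C(G) = -(24 + 33*G²)/9 = -8/3 - 11*G²/3)
826/C(n) = 826/(-8/3 - 11/3*(-126)²) = 826/(-8/3 - 11/3*15876) = 826/(-8/3 - 58212) = 826/(-174644/3) = 826*(-3/174644) = -1239/87322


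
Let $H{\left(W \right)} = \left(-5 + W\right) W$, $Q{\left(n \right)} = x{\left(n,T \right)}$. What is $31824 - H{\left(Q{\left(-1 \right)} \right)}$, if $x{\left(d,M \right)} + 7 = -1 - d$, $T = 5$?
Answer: $31740$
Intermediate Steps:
$x{\left(d,M \right)} = -8 - d$ ($x{\left(d,M \right)} = -7 - \left(1 + d\right) = -8 - d$)
$Q{\left(n \right)} = -8 - n$
$H{\left(W \right)} = W \left(-5 + W\right)$
$31824 - H{\left(Q{\left(-1 \right)} \right)} = 31824 - \left(-8 - -1\right) \left(-5 - 7\right) = 31824 - \left(-8 + 1\right) \left(-5 + \left(-8 + 1\right)\right) = 31824 - - 7 \left(-5 - 7\right) = 31824 - \left(-7\right) \left(-12\right) = 31824 - 84 = 31740$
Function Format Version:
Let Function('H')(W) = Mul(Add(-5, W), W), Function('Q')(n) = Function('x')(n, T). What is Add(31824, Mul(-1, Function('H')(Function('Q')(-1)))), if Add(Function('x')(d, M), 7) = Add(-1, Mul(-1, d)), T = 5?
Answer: 31740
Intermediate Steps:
Function('x')(d, M) = Add(-8, Mul(-1, d)) (Function('x')(d, M) = Add(-7, Add(-1, Mul(-1, d))) = Add(-8, Mul(-1, d)))
Function('Q')(n) = Add(-8, Mul(-1, n))
Function('H')(W) = Mul(W, Add(-5, W))
Add(31824, Mul(-1, Function('H')(Function('Q')(-1)))) = Add(31824, Mul(-1, Mul(Add(-8, Mul(-1, -1)), Add(-5, Add(-8, Mul(-1, -1)))))) = Add(31824, Mul(-1, Mul(Add(-8, 1), Add(-5, Add(-8, 1))))) = Add(31824, Mul(-1, Mul(-7, Add(-5, -7)))) = Add(31824, Mul(-1, Mul(-7, -12))) = Add(31824, Mul(-1, 84)) = Add(31824, -84) = 31740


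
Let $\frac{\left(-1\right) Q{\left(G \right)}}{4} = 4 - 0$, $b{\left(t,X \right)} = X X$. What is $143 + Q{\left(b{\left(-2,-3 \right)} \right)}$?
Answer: $127$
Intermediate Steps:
$b{\left(t,X \right)} = X^{2}$
$Q{\left(G \right)} = -16$ ($Q{\left(G \right)} = - 4 \left(4 - 0\right) = - 4 \left(4 + 0\right) = \left(-4\right) 4 = -16$)
$143 + Q{\left(b{\left(-2,-3 \right)} \right)} = 143 - 16 = 127$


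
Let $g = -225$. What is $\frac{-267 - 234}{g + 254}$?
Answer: $- \frac{501}{29} \approx -17.276$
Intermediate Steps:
$\frac{-267 - 234}{g + 254} = \frac{-267 - 234}{-225 + 254} = - \frac{501}{29}$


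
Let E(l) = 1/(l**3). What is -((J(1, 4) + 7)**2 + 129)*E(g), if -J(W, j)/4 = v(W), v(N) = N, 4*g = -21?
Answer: 2944/3087 ≈ 0.95368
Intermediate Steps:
g = -21/4 (g = (1/4)*(-21) = -21/4 ≈ -5.2500)
J(W, j) = -4*W
E(l) = l**(-3)
-((J(1, 4) + 7)**2 + 129)*E(g) = -((-4*1 + 7)**2 + 129)/(-21/4)**3 = -((-4 + 7)**2 + 129)*(-64)/9261 = -(3**2 + 129)*(-64)/9261 = -(9 + 129)*(-64)/9261 = -138*(-64)/9261 = -1*(-2944/3087) = 2944/3087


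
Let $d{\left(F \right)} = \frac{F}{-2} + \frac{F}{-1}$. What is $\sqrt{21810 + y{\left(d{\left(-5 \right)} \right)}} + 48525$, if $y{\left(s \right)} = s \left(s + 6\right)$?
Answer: $48525 + \frac{\sqrt{87645}}{2} \approx 48673.0$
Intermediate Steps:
$d{\left(F \right)} = - \frac{3 F}{2}$ ($d{\left(F \right)} = F \left(- \frac{1}{2}\right) + F \left(-1\right) = - \frac{F}{2} - F = - \frac{3 F}{2}$)
$y{\left(s \right)} = s \left(6 + s\right)$
$\sqrt{21810 + y{\left(d{\left(-5 \right)} \right)}} + 48525 = \sqrt{21810 + \left(- \frac{3}{2}\right) \left(-5\right) \left(6 - - \frac{15}{2}\right)} + 48525 = \sqrt{21810 + \frac{15 \left(6 + \frac{15}{2}\right)}{2}} + 48525 = \sqrt{21810 + \frac{15}{2} \cdot \frac{27}{2}} + 48525 = \sqrt{21810 + \frac{405}{4}} + 48525 = \sqrt{\frac{87645}{4}} + 48525 = \frac{\sqrt{87645}}{2} + 48525 = 48525 + \frac{\sqrt{87645}}{2}$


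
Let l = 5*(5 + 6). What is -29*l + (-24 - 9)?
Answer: -1628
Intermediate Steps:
l = 55 (l = 5*11 = 55)
-29*l + (-24 - 9) = -29*55 + (-24 - 9) = -1595 - 33 = -1628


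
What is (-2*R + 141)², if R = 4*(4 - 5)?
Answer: 22201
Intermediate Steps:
R = -4 (R = 4*(-1) = -4)
(-2*R + 141)² = (-2*(-4) + 141)² = (8 + 141)² = 149² = 22201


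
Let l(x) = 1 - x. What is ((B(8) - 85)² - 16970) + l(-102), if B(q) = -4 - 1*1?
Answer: -8767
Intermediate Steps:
B(q) = -5 (B(q) = -4 - 1 = -5)
((B(8) - 85)² - 16970) + l(-102) = ((-5 - 85)² - 16970) + (1 - 1*(-102)) = ((-90)² - 16970) + (1 + 102) = (8100 - 16970) + 103 = -8870 + 103 = -8767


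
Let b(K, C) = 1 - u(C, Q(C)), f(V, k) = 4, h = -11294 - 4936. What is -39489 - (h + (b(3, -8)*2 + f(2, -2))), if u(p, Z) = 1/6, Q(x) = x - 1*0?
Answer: -69794/3 ≈ -23265.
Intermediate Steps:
Q(x) = x (Q(x) = x + 0 = x)
h = -16230
u(p, Z) = 1/6 (u(p, Z) = 1*(1/6) = 1/6)
b(K, C) = 5/6 (b(K, C) = 1 - 1*1/6 = 1 - 1/6 = 5/6)
-39489 - (h + (b(3, -8)*2 + f(2, -2))) = -39489 - (-16230 + ((5/6)*2 + 4)) = -39489 - (-16230 + (5/3 + 4)) = -39489 - (-16230 + 17/3) = -39489 - 1*(-48673/3) = -39489 + 48673/3 = -69794/3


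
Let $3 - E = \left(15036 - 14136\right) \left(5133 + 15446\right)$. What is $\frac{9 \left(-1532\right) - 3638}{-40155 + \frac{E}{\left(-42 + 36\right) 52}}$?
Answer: $- \frac{1812304}{1997579} \approx -0.90725$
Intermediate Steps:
$E = -18521097$ ($E = 3 - \left(15036 - 14136\right) \left(5133 + 15446\right) = 3 - 900 \cdot 20579 = 3 - 18521100 = -18521097$)
$\frac{9 \left(-1532\right) - 3638}{-40155 + \frac{E}{\left(-42 + 36\right) 52}} = \frac{9 \left(-1532\right) - 3638}{-40155 - \frac{18521097}{\left(-42 + 36\right) 52}} = \frac{-13788 - 3638}{-40155 - \frac{18521097}{\left(-6\right) 52}} = - \frac{17426}{-40155 - \frac{18521097}{-312}} = - \frac{17426}{-40155 - - \frac{6173699}{104}} = - \frac{17426}{-40155 + \frac{6173699}{104}} = - \frac{17426}{\frac{1997579}{104}} = \left(-17426\right) \frac{104}{1997579} = - \frac{1812304}{1997579}$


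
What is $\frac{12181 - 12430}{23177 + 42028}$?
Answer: $- \frac{83}{21735} \approx -0.0038187$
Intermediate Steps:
$\frac{12181 - 12430}{23177 + 42028} = - \frac{249}{65205} = \left(-249\right) \frac{1}{65205} = - \frac{83}{21735}$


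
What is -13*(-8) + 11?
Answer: 115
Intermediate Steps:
-13*(-8) + 11 = 104 + 11 = 115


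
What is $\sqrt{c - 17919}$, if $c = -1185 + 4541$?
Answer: $i \sqrt{14563} \approx 120.68 i$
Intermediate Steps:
$c = 3356$
$\sqrt{c - 17919} = \sqrt{3356 - 17919} = \sqrt{-14563} = i \sqrt{14563}$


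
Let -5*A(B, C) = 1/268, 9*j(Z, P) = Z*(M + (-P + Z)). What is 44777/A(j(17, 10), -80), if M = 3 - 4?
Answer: -60001180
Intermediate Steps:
M = -1
j(Z, P) = Z*(-1 + Z - P)/9 (j(Z, P) = (Z*(-1 + (-P + Z)))/9 = (Z*(-1 + (Z - P)))/9 = (Z*(-1 + Z - P))/9 = Z*(-1 + Z - P)/9)
A(B, C) = -1/1340 (A(B, C) = -1/5/268 = -1/5*1/268 = -1/1340)
44777/A(j(17, 10), -80) = 44777/(-1/1340) = 44777*(-1340) = -60001180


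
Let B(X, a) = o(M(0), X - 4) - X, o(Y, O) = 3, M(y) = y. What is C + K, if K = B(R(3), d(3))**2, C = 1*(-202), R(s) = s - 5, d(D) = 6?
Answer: -177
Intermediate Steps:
R(s) = -5 + s
B(X, a) = 3 - X
C = -202
K = 25 (K = (3 - (-5 + 3))**2 = (3 - 1*(-2))**2 = (3 + 2)**2 = 5**2 = 25)
C + K = -202 + 25 = -177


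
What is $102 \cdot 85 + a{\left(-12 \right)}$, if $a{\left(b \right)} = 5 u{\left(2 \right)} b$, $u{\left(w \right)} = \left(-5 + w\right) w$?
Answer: $9030$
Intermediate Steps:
$u{\left(w \right)} = w \left(-5 + w\right)$
$a{\left(b \right)} = - 30 b$ ($a{\left(b \right)} = 5 \cdot 2 \left(-5 + 2\right) b = 5 \cdot 2 \left(-3\right) b = 5 \left(-6\right) b = - 30 b$)
$102 \cdot 85 + a{\left(-12 \right)} = 102 \cdot 85 - -360 = 8670 + 360 = 9030$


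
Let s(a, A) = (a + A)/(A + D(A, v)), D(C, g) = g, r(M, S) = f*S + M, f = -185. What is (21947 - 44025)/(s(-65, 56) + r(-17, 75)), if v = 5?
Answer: 1346758/847421 ≈ 1.5892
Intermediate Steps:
r(M, S) = M - 185*S (r(M, S) = -185*S + M = M - 185*S)
s(a, A) = (A + a)/(5 + A) (s(a, A) = (a + A)/(A + 5) = (A + a)/(5 + A))
(21947 - 44025)/(s(-65, 56) + r(-17, 75)) = (21947 - 44025)/((56 - 65)/(5 + 56) + (-17 - 185*75)) = -22078/(-9/61 + (-17 - 13875)) = -22078/((1/61)*(-9) - 13892) = -22078/(-9/61 - 13892) = -22078/(-847421/61) = -22078*(-61/847421) = 1346758/847421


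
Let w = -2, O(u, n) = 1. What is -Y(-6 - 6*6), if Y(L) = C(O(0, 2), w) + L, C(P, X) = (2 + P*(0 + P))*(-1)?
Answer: 45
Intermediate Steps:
C(P, X) = -2 - P**2 (C(P, X) = (2 + P*P)*(-1) = (2 + P**2)*(-1) = -2 - P**2)
Y(L) = -3 + L (Y(L) = (-2 - 1*1**2) + L = (-2 - 1*1) + L = (-2 - 1) + L = -3 + L)
-Y(-6 - 6*6) = -(-3 + (-6 - 6*6)) = -(-3 + (-6 - 36)) = -(-3 - 42) = -1*(-45) = 45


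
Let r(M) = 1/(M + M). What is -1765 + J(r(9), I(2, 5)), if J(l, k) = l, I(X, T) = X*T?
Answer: -31769/18 ≈ -1764.9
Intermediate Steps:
I(X, T) = T*X
r(M) = 1/(2*M)
-1765 + J(r(9), I(2, 5)) = -1765 + (½)/9 = -1765 + (½)*(⅑) = -1765 + 1/18 = -31769/18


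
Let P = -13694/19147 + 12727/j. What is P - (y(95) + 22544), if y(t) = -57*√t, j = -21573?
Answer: -227134728395/10074591 + 57*√95 ≈ -21990.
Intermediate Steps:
P = -13148891/10074591 (P = -13694/19147 + 12727/(-21573) = -13694*1/19147 + 12727*(-1/21573) = -334/467 - 12727/21573 = -13148891/10074591 ≈ -1.3052)
P - (y(95) + 22544) = -13148891/10074591 - (-57*√95 + 22544) = -13148891/10074591 - (22544 - 57*√95) = -13148891/10074591 + (-22544 + 57*√95) = -227134728395/10074591 + 57*√95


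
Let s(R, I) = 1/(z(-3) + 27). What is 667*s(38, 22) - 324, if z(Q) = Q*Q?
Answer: -10997/36 ≈ -305.47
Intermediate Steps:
z(Q) = Q²
s(R, I) = 1/36 (s(R, I) = 1/((-3)² + 27) = 1/(9 + 27) = 1/36)
667*s(38, 22) - 324 = 667*(1/36) - 324 = 667/36 - 324 = -10997/36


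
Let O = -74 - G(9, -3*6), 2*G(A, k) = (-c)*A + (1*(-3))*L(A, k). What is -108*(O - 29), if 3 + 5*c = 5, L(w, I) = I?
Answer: 69228/5 ≈ 13846.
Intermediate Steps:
c = ⅖ (c = -⅗ + (⅕)*5 = -⅗ + 1 = ⅖ ≈ 0.40000)
G(A, k) = -3*k/2 - A/5 (G(A, k) = ((-1*⅖)*A + (1*(-3))*k)/2 = (-2*A/5 - 3*k)/2 = (-3*k - 2*A/5)/2 = -3*k/2 - A/5)
O = -496/5 (O = -74 - (-(-9)*6/2 - ⅕*9) = -74 - (-3/2*(-18) - 9/5) = -74 - (27 - 9/5) = -74 - 1*126/5 = -74 - 126/5 = -496/5 ≈ -99.200)
-108*(O - 29) = -108*(-496/5 - 29) = -108*(-641/5) = 69228/5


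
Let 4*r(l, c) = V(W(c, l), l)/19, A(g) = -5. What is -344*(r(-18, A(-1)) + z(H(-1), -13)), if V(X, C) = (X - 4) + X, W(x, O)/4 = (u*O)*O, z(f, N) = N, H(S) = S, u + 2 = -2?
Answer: 976960/19 ≈ 51419.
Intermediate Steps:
u = -4 (u = -2 - 2 = -4)
W(x, O) = -16*O² (W(x, O) = 4*((-4*O)*O) = 4*(-4*O²) = -16*O²)
V(X, C) = -4 + 2*X (V(X, C) = (-4 + X) + X = -4 + 2*X)
r(l, c) = -1/19 - 8*l²/19 (r(l, c) = ((-4 + 2*(-16*l²))/19)/4 = ((-4 - 32*l²)*(1/19))/4 = (-4/19 - 32*l²/19)/4 = -1/19 - 8*l²/19)
-344*(r(-18, A(-1)) + z(H(-1), -13)) = -344*((-1/19 - 8/19*(-18)²) - 13) = -344*((-1/19 - 8/19*324) - 13) = -344*((-1/19 - 2592/19) - 13) = -344*(-2593/19 - 13) = -344*(-2840/19) = 976960/19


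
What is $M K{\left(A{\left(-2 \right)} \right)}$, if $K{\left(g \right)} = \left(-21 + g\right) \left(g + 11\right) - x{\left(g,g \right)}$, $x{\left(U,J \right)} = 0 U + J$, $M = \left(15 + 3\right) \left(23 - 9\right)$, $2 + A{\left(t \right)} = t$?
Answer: $-43092$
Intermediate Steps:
$A{\left(t \right)} = -2 + t$
$M = 252$ ($M = 18 \cdot 14 = 252$)
$x{\left(U,J \right)} = J$ ($x{\left(U,J \right)} = 0 + J = J$)
$K{\left(g \right)} = - g + \left(-21 + g\right) \left(11 + g\right)$ ($K{\left(g \right)} = \left(-21 + g\right) \left(g + 11\right) - g = \left(-21 + g\right) \left(11 + g\right) - g = - g + \left(-21 + g\right) \left(11 + g\right)$)
$M K{\left(A{\left(-2 \right)} \right)} = 252 \left(-231 + \left(-2 - 2\right)^{2} - 11 \left(-2 - 2\right)\right) = 252 \left(-231 + \left(-4\right)^{2} - -44\right) = 252 \left(-231 + 16 + 44\right) = 252 \left(-171\right) = -43092$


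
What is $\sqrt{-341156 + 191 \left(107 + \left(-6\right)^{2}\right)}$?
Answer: $i \sqrt{313843} \approx 560.22 i$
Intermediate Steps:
$\sqrt{-341156 + 191 \left(107 + \left(-6\right)^{2}\right)} = \sqrt{-341156 + 191 \left(107 + 36\right)} = \sqrt{-341156 + 191 \cdot 143} = \sqrt{-341156 + 27313} = \sqrt{-313843} = i \sqrt{313843}$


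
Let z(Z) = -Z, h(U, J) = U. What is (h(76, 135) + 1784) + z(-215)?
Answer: 2075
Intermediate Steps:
(h(76, 135) + 1784) + z(-215) = (76 + 1784) - 1*(-215) = 1860 + 215 = 2075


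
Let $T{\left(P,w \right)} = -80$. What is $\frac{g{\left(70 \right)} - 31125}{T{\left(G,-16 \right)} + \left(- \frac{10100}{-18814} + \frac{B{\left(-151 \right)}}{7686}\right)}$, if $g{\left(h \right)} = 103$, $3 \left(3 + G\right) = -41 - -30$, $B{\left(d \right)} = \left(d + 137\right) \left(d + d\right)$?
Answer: $\frac{80105675373}{203771038} \approx 393.12$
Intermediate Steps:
$B{\left(d \right)} = 2 d \left(137 + d\right)$ ($B{\left(d \right)} = \left(137 + d\right) 2 d = 2 d \left(137 + d\right)$)
$G = - \frac{20}{3}$ ($G = -3 + \frac{-41 - -30}{3} = -3 + \frac{-41 + 30}{3} = -3 + \frac{1}{3} \left(-11\right) = -3 - \frac{11}{3} = - \frac{20}{3} \approx -6.6667$)
$\frac{g{\left(70 \right)} - 31125}{T{\left(G,-16 \right)} + \left(- \frac{10100}{-18814} + \frac{B{\left(-151 \right)}}{7686}\right)} = \frac{103 - 31125}{-80 - \left(- \frac{5050}{9407} - \frac{2 \left(-151\right) \left(137 - 151\right)}{7686}\right)} = - \frac{31022}{-80 - \left(- \frac{5050}{9407} - 2 \left(-151\right) \left(-14\right) \frac{1}{7686}\right)} = - \frac{31022}{-80 + \left(\frac{5050}{9407} + 4228 \cdot \frac{1}{7686}\right)} = - \frac{31022}{-80 + \left(\frac{5050}{9407} + \frac{302}{549}\right)} = - \frac{31022}{-80 + \frac{5613364}{5164443}} = - \frac{31022}{- \frac{407542076}{5164443}} = \left(-31022\right) \left(- \frac{5164443}{407542076}\right) = \frac{80105675373}{203771038}$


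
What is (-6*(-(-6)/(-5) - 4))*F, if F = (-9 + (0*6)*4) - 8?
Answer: -2652/5 ≈ -530.40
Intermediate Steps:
F = -17 (F = (-9 + 0*4) - 8 = (-9 + 0) - 8 = -9 - 8 = -17)
(-6*(-(-6)/(-5) - 4))*F = -6*(-(-6)/(-5) - 4)*(-17) = -6*(-(-6)*(-1)/5 - 4)*(-17) = -6*(-3*⅖ - 4)*(-17) = -6*(-6/5 - 4)*(-17) = -6*(-26/5)*(-17) = (156/5)*(-17) = -2652/5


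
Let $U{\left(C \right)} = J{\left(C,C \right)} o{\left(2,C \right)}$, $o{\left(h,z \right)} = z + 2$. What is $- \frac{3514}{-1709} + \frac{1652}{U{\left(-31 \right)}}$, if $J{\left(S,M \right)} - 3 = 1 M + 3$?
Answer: $\frac{5370918}{1239025} \approx 4.3348$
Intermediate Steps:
$J{\left(S,M \right)} = 6 + M$ ($J{\left(S,M \right)} = 3 + \left(1 M + 3\right) = 3 + \left(M + 3\right) = 3 + \left(3 + M\right) = 6 + M$)
$o{\left(h,z \right)} = 2 + z$
$U{\left(C \right)} = \left(2 + C\right) \left(6 + C\right)$ ($U{\left(C \right)} = \left(6 + C\right) \left(2 + C\right) = \left(2 + C\right) \left(6 + C\right)$)
$- \frac{3514}{-1709} + \frac{1652}{U{\left(-31 \right)}} = - \frac{3514}{-1709} + \frac{1652}{\left(2 - 31\right) \left(6 - 31\right)} = \left(-3514\right) \left(- \frac{1}{1709}\right) + \frac{1652}{\left(-29\right) \left(-25\right)} = \frac{3514}{1709} + \frac{1652}{725} = \frac{5370918}{1239025}$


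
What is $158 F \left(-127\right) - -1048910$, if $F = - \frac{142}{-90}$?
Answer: $\frac{45776264}{45} \approx 1.0173 \cdot 10^{6}$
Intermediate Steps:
$F = \frac{71}{45}$ ($F = \left(-142\right) \left(- \frac{1}{90}\right) = \frac{71}{45} \approx 1.5778$)
$158 F \left(-127\right) - -1048910 = 158 \cdot \frac{71}{45} \left(-127\right) - -1048910 = \frac{11218}{45} \left(-127\right) + 1048910 = - \frac{1424686}{45} + 1048910 = \frac{45776264}{45}$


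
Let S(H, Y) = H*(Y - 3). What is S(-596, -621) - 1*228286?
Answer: 143618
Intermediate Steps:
S(H, Y) = H*(-3 + Y)
S(-596, -621) - 1*228286 = -596*(-3 - 621) - 1*228286 = -596*(-624) - 228286 = 371904 - 228286 = 143618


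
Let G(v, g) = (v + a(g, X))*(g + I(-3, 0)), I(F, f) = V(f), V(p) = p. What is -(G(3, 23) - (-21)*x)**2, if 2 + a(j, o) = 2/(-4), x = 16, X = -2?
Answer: -483025/4 ≈ -1.2076e+5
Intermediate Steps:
I(F, f) = f
a(j, o) = -5/2 (a(j, o) = -2 + 2/(-4) = -2 + 2*(-1/4) = -2 - 1/2 = -5/2)
G(v, g) = g*(-5/2 + v) (G(v, g) = (v - 5/2)*(g + 0) = (-5/2 + v)*g = g*(-5/2 + v))
-(G(3, 23) - (-21)*x)**2 = -((1/2)*23*(-5 + 2*3) - (-21)*16)**2 = -((1/2)*23*(-5 + 6) - 1*(-336))**2 = -((1/2)*23*1 + 336)**2 = -(23/2 + 336)**2 = -(695/2)**2 = -1*483025/4 = -483025/4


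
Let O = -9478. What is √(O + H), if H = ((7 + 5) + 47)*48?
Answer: I*√6646 ≈ 81.523*I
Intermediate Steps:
H = 2832 (H = (12 + 47)*48 = 59*48 = 2832)
√(O + H) = √(-9478 + 2832) = √(-6646) = I*√6646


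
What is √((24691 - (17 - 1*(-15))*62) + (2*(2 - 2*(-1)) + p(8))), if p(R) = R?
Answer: √22723 ≈ 150.74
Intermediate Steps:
√((24691 - (17 - 1*(-15))*62) + (2*(2 - 2*(-1)) + p(8))) = √((24691 - (17 - 1*(-15))*62) + (2*(2 - 2*(-1)) + 8)) = √((24691 - (17 + 15)*62) + (2*(2 + 2) + 8)) = √((24691 - 32*62) + (2*4 + 8)) = √((24691 - 1*1984) + (8 + 8)) = √((24691 - 1984) + 16) = √(22707 + 16) = √22723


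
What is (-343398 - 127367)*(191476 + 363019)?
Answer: -261036838675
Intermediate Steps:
(-343398 - 127367)*(191476 + 363019) = -470765*554495 = -261036838675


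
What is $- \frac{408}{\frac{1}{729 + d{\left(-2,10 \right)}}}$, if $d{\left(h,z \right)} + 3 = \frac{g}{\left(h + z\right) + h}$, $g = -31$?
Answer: $-294100$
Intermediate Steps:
$d{\left(h,z \right)} = -3 - \frac{31}{z + 2 h}$ ($d{\left(h,z \right)} = -3 - \frac{31}{\left(h + z\right) + h} = -3 - \frac{31}{z + 2 h}$)
$- \frac{408}{\frac{1}{729 + d{\left(-2,10 \right)}}} = - \frac{408}{\frac{1}{729 + \frac{-31 - -12 - 30}{10 + 2 \left(-2\right)}}} = - \frac{408}{\frac{1}{729 + \frac{-31 + 12 - 30}{10 - 4}}} = - \frac{408}{\frac{1}{729 + \frac{1}{6} \left(-49\right)}} = - \frac{408}{\frac{1}{729 - \frac{49}{6}}} = - \frac{408}{\frac{1}{\frac{4325}{6}}} = - \frac{408}{\frac{6}{4325}} = \left(-408\right) \frac{4325}{6} = -294100$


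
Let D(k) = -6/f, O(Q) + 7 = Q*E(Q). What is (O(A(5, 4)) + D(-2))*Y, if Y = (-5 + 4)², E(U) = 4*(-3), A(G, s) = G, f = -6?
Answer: -66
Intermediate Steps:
E(U) = -12
O(Q) = -7 - 12*Q (O(Q) = -7 + Q*(-12) = -7 - 12*Q)
Y = 1 (Y = (-1)² = 1)
D(k) = 1 (D(k) = -6/(-6) = -6*(-⅙) = 1)
(O(A(5, 4)) + D(-2))*Y = ((-7 - 12*5) + 1)*1 = ((-7 - 60) + 1)*1 = (-67 + 1)*1 = -66*1 = -66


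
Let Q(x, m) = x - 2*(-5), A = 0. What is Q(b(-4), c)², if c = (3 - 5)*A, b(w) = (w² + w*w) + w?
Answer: 1444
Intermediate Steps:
b(w) = w + 2*w² (b(w) = (w² + w²) + w = 2*w² + w = w + 2*w²)
c = 0 (c = (3 - 5)*0 = -2*0 = 0)
Q(x, m) = 10 + x (Q(x, m) = x + 10 = 10 + x)
Q(b(-4), c)² = (10 - 4*(1 + 2*(-4)))² = (10 - 4*(1 - 8))² = (10 - 4*(-7))² = (10 + 28)² = 38² = 1444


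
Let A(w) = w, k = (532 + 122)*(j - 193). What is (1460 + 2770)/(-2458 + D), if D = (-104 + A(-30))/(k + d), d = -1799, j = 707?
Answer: -47144337/27394988 ≈ -1.7209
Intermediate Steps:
k = 336156 (k = (532 + 122)*(707 - 193) = 654*514 = 336156)
D = -134/334357 (D = (-104 - 30)/(336156 - 1799) = -134/334357 ≈ -0.00040077)
(1460 + 2770)/(-2458 + D) = (1460 + 2770)/(-2458 - 134/334357) = 4230/(-821849640/334357) = 4230*(-334357/821849640) = -47144337/27394988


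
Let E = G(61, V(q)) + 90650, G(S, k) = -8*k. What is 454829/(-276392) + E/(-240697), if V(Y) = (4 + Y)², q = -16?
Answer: -134212507029/66526725224 ≈ -2.0174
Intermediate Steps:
E = 89498 (E = -8*(4 - 16)² + 90650 = -8*(-12)² + 90650 = -8*144 + 90650 = -1152 + 90650 = 89498)
454829/(-276392) + E/(-240697) = 454829/(-276392) + 89498/(-240697) = 454829*(-1/276392) + 89498*(-1/240697) = -454829/276392 - 89498/240697 = -134212507029/66526725224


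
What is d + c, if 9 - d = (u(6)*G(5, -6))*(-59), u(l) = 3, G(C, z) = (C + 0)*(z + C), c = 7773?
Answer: 6897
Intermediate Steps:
G(C, z) = C*(C + z)
d = -876 (d = 9 - 3*(5*(5 - 6))*(-59) = 9 - 3*(5*(-1))*(-59) = 9 - 3*(-5)*(-59) = 9 - (-15)*(-59) = 9 - 1*885 = 9 - 885 = -876)
d + c = -876 + 7773 = 6897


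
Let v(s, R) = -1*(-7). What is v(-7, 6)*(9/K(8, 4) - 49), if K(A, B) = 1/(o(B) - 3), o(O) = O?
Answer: -280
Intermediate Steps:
v(s, R) = 7
K(A, B) = 1/(-3 + B) (K(A, B) = 1/(B - 3) = 1/(-3 + B))
v(-7, 6)*(9/K(8, 4) - 49) = 7*(9/(1/(-3 + 4)) - 49) = 7*(9/(1/1) - 49) = 7*(9/1 - 49) = 7*(9*1 - 49) = 7*(9 - 49) = 7*(-40) = -280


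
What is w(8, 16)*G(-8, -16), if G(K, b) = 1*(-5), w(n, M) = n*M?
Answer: -640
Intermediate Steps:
w(n, M) = M*n
G(K, b) = -5
w(8, 16)*G(-8, -16) = (16*8)*(-5) = 128*(-5) = -640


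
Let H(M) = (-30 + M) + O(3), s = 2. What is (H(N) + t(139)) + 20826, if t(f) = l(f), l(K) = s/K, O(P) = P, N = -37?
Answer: 2885920/139 ≈ 20762.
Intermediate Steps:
l(K) = 2/K
t(f) = 2/f
H(M) = -27 + M (H(M) = (-30 + M) + 3 = -27 + M)
(H(N) + t(139)) + 20826 = ((-27 - 37) + 2/139) + 20826 = (-64 + 2*(1/139)) + 20826 = (-64 + 2/139) + 20826 = -8894/139 + 20826 = 2885920/139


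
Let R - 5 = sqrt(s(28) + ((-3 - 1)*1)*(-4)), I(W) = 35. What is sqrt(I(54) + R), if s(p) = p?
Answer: sqrt(40 + 2*sqrt(11)) ≈ 6.8289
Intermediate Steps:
R = 5 + 2*sqrt(11) (R = 5 + sqrt(28 + ((-3 - 1)*1)*(-4)) = 5 + sqrt(28 - 4*1*(-4)) = 5 + sqrt(28 - 4*(-4)) = 5 + sqrt(28 + 16) = 5 + sqrt(44) = 5 + 2*sqrt(11) ≈ 11.633)
sqrt(I(54) + R) = sqrt(35 + (5 + 2*sqrt(11))) = sqrt(40 + 2*sqrt(11))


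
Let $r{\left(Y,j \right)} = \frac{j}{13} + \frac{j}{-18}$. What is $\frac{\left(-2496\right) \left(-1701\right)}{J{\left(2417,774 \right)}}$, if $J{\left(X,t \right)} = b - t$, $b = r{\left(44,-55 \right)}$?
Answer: $- \frac{141927552}{25913} \approx -5477.1$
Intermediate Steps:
$r{\left(Y,j \right)} = \frac{5 j}{234}$ ($r{\left(Y,j \right)} = j \frac{1}{13} + j \left(- \frac{1}{18}\right) = \frac{j}{13} - \frac{j}{18} = \frac{5 j}{234}$)
$b = - \frac{275}{234}$ ($b = \frac{5}{234} \left(-55\right) = - \frac{275}{234} \approx -1.1752$)
$J{\left(X,t \right)} = - \frac{275}{234} - t$
$\frac{\left(-2496\right) \left(-1701\right)}{J{\left(2417,774 \right)}} = \frac{\left(-2496\right) \left(-1701\right)}{- \frac{275}{234} - 774} = \frac{4245696}{- \frac{275}{234} - 774} = \frac{4245696}{- \frac{181391}{234}} = 4245696 \left(- \frac{234}{181391}\right) = - \frac{141927552}{25913}$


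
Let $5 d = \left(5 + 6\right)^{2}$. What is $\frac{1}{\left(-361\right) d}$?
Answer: $- \frac{5}{43681} \approx -0.00011447$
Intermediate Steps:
$d = \frac{121}{5}$ ($d = \frac{\left(5 + 6\right)^{2}}{5} = \frac{11^{2}}{5} = \frac{1}{5} \cdot 121 = \frac{121}{5} \approx 24.2$)
$\frac{1}{\left(-361\right) d} = \frac{1}{\left(-361\right) \frac{121}{5}} = \frac{1}{- \frac{43681}{5}} = - \frac{5}{43681}$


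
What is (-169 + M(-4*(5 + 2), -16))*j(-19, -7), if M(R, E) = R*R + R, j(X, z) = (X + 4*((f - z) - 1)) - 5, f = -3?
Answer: -7044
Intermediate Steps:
j(X, z) = -21 + X - 4*z (j(X, z) = (X + 4*((-3 - z) - 1)) - 5 = (X + 4*(-4 - z)) - 5 = (X + (-16 - 4*z)) - 5 = (-16 + X - 4*z) - 5 = -21 + X - 4*z)
M(R, E) = R + R**2 (M(R, E) = R**2 + R = R + R**2)
(-169 + M(-4*(5 + 2), -16))*j(-19, -7) = (-169 + (-4*(5 + 2))*(1 - 4*(5 + 2)))*(-21 - 19 - 4*(-7)) = (-169 + (-4*7)*(1 - 4*7))*(-21 - 19 + 28) = (-169 - 28*(1 - 28))*(-12) = (-169 - 28*(-27))*(-12) = (-169 + 756)*(-12) = 587*(-12) = -7044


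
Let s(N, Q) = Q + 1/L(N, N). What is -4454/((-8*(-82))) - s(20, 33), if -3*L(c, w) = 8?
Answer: -1616/41 ≈ -39.415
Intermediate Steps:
L(c, w) = -8/3 (L(c, w) = -⅓*8 = -8/3)
s(N, Q) = -3/8 + Q (s(N, Q) = Q + 1/(-8/3) = Q - 3/8 = -3/8 + Q)
-4454/((-8*(-82))) - s(20, 33) = -4454/((-8*(-82))) - (-3/8 + 33) = -4454/656 - 1*261/8 = -4454*1/656 - 261/8 = -2227/328 - 261/8 = -1616/41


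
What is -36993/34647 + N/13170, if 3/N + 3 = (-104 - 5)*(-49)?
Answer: -288962422871/270637187180 ≈ -1.0677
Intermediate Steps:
N = 3/5338 (N = 3/(-3 + (-104 - 5)*(-49)) = 3/(-3 - 109*(-49)) = 3/(-3 + 5341) = 3/5338 ≈ 0.00056201)
-36993/34647 + N/13170 = -36993/34647 + (3/5338)/13170 = -36993*1/34647 + (3/5338)*(1/13170) = -12331/11549 + 1/23433820 = -288962422871/270637187180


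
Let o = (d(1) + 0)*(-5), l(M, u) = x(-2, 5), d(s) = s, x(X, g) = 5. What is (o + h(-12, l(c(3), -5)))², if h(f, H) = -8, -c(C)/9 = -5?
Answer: 169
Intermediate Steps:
c(C) = 45 (c(C) = -9*(-5) = 45)
l(M, u) = 5
o = -5 (o = (1 + 0)*(-5) = 1*(-5) = -5)
(o + h(-12, l(c(3), -5)))² = (-5 - 8)² = (-13)² = 169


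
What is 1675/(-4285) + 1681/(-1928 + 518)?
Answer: -1912967/1208370 ≈ -1.5831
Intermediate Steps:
1675/(-4285) + 1681/(-1928 + 518) = 1675*(-1/4285) + 1681/(-1410) = -335/857 + 1681*(-1/1410) = -335/857 - 1681/1410 = -1912967/1208370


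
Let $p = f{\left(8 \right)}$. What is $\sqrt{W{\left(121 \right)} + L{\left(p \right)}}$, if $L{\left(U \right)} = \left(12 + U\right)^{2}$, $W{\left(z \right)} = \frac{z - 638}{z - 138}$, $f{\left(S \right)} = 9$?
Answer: $\frac{\sqrt{136238}}{17} \approx 21.712$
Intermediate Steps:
$p = 9$
$W{\left(z \right)} = \frac{-638 + z}{-138 + z}$
$\sqrt{W{\left(121 \right)} + L{\left(p \right)}} = \sqrt{\frac{-638 + 121}{-138 + 121} + \left(12 + 9\right)^{2}} = \sqrt{\frac{1}{-17} \left(-517\right) + 21^{2}} = \sqrt{\left(- \frac{1}{17}\right) \left(-517\right) + 441} = \sqrt{\frac{517}{17} + 441} = \sqrt{\frac{8014}{17}} = \frac{\sqrt{136238}}{17}$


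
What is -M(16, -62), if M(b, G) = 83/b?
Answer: -83/16 ≈ -5.1875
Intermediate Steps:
-M(16, -62) = -83/16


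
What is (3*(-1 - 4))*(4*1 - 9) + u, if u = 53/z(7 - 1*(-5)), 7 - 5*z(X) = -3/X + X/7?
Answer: 3809/31 ≈ 122.87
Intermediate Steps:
z(X) = 7/5 - X/35 + 3/(5*X) (z(X) = 7/5 - (-3/X + X/7)/5 = 7/5 + (-X/35 + 3/(5*X)) = 7/5 - X/35 + 3/(5*X))
u = 1484/31 (u = 53/(((21 - (7 - 1*(-5))*(-49 + (7 - 1*(-5))))/(35*(7 - 1*(-5))))) = 53/(((21 - (7 + 5)*(-49 + (7 + 5)))/(35*(7 + 5)))) = 53/(((1/35)*(21 - 1*12*(-49 + 12))/12)) = 53/(((1/35)*(1/12)*(21 - 1*12*(-37)))) = 53/(((1/35)*(1/12)*(21 + 444))) = 53/(((1/35)*(1/12)*465)) = 53/(31/28) = 53*(28/31) = 1484/31 ≈ 47.871)
(3*(-1 - 4))*(4*1 - 9) + u = (3*(-1 - 4))*(4*1 - 9) + 1484/31 = (3*(-5))*(4 - 9) + 1484/31 = -15*(-5) + 1484/31 = 75 + 1484/31 = 3809/31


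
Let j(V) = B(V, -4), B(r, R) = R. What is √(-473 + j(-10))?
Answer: 3*I*√53 ≈ 21.84*I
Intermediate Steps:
j(V) = -4
√(-473 + j(-10)) = √(-473 - 4) = √(-477) = 3*I*√53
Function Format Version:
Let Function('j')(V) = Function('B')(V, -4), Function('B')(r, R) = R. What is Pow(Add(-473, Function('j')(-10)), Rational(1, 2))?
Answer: Mul(3, I, Pow(53, Rational(1, 2))) ≈ Mul(21.840, I)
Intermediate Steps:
Function('j')(V) = -4
Pow(Add(-473, Function('j')(-10)), Rational(1, 2)) = Pow(Add(-473, -4), Rational(1, 2)) = Pow(-477, Rational(1, 2)) = Mul(3, I, Pow(53, Rational(1, 2)))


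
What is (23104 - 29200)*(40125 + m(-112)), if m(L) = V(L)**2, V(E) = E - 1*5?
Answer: -328050144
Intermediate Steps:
V(E) = -5 + E (V(E) = E - 5 = -5 + E)
m(L) = (-5 + L)**2
(23104 - 29200)*(40125 + m(-112)) = (23104 - 29200)*(40125 + (-5 - 112)**2) = -6096*(40125 + (-117)**2) = -6096*(40125 + 13689) = -6096*53814 = -328050144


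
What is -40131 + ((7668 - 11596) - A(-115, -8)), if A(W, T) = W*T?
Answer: -44979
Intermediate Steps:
A(W, T) = T*W
-40131 + ((7668 - 11596) - A(-115, -8)) = -40131 + ((7668 - 11596) - (-8)*(-115)) = -40131 + (-3928 - 1*920) = -40131 + (-3928 - 920) = -40131 - 4848 = -44979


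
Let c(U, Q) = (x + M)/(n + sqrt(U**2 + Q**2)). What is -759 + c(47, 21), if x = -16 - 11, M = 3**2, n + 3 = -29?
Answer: -205785/271 - 15*sqrt(106)/271 ≈ -759.92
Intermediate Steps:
n = -32 (n = -3 - 29 = -32)
M = 9
x = -27
c(U, Q) = -18/(-32 + sqrt(Q**2 + U**2)) (c(U, Q) = (-27 + 9)/(-32 + sqrt(U**2 + Q**2)) = -18/(-32 + sqrt(Q**2 + U**2)))
-759 + c(47, 21) = -759 - 18/(-32 + sqrt(21**2 + 47**2)) = -759 - 18/(-32 + sqrt(441 + 2209)) = -759 - 18/(-32 + sqrt(2650)) = -759 - 18/(-32 + 5*sqrt(106))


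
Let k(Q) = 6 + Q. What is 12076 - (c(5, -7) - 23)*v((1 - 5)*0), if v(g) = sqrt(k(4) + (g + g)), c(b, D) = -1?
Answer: 12076 + 24*sqrt(10) ≈ 12152.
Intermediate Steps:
v(g) = sqrt(10 + 2*g) (v(g) = sqrt((6 + 4) + (g + g)) = sqrt(10 + 2*g))
12076 - (c(5, -7) - 23)*v((1 - 5)*0) = 12076 - (-1 - 23)*sqrt(10 + 2*((1 - 5)*0)) = 12076 - (-24)*sqrt(10 + 2*(-4*0)) = 12076 - (-24)*sqrt(10 + 2*0) = 12076 - (-24)*sqrt(10 + 0) = 12076 - (-24)*sqrt(10) = 12076 + 24*sqrt(10)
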